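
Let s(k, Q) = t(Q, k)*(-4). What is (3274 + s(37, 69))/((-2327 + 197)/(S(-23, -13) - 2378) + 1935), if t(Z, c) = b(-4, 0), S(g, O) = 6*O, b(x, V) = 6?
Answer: 61400/36573 ≈ 1.6788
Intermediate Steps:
t(Z, c) = 6
s(k, Q) = -24 (s(k, Q) = 6*(-4) = -24)
(3274 + s(37, 69))/((-2327 + 197)/(S(-23, -13) - 2378) + 1935) = (3274 - 24)/((-2327 + 197)/(6*(-13) - 2378) + 1935) = 3250/(-2130/(-78 - 2378) + 1935) = 3250/(-2130/(-2456) + 1935) = 3250/(-2130*(-1/2456) + 1935) = 3250/(1065/1228 + 1935) = 3250/(2377245/1228) = 3250*(1228/2377245) = 61400/36573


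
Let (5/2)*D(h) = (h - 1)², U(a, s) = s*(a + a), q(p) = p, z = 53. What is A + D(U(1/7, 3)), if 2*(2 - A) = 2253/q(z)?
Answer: -499833/25970 ≈ -19.247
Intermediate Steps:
U(a, s) = 2*a*s (U(a, s) = s*(2*a) = 2*a*s)
A = -2041/106 (A = 2 - 2253/(2*53) = 2 - ½*2253/53 = 2 - 2253/106 = -2041/106 ≈ -19.255)
D(h) = 2*(-1 + h)²/5 (D(h) = 2*(h - 1)²/5 = 2*(-1 + h)²/5)
A + D(U(1/7, 3)) = -2041/106 + 2*(-1 + 2*3/7)²/5 = -2041/106 + 2*(-1 + 2*(⅐)*3)²/5 = -2041/106 + 2*(-1 + 6/7)²/5 = -2041/106 + 2*(-⅐)²/5 = -2041/106 + (⅖)*(1/49) = -2041/106 + 2/245 = -499833/25970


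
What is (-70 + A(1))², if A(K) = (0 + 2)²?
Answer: 4356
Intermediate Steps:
A(K) = 4 (A(K) = 2² = 4)
(-70 + A(1))² = (-70 + 4)² = (-66)² = 4356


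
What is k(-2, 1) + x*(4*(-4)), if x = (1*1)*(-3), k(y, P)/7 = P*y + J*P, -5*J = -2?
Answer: 184/5 ≈ 36.800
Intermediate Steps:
J = ⅖ (J = -⅕*(-2) = ⅖ ≈ 0.40000)
k(y, P) = 14*P/5 + 7*P*y (k(y, P) = 7*(P*y + 2*P/5) = 7*(2*P/5 + P*y) = 14*P/5 + 7*P*y)
x = -3 (x = 1*(-3) = -3)
k(-2, 1) + x*(4*(-4)) = (7/5)*1*(2 + 5*(-2)) - 12*(-4) = (7/5)*1*(2 - 10) - 3*(-16) = (7/5)*1*(-8) + 48 = -56/5 + 48 = 184/5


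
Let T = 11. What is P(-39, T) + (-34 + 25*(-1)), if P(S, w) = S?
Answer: -98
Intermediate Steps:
P(-39, T) + (-34 + 25*(-1)) = -39 + (-34 + 25*(-1)) = -39 + (-34 - 25) = -39 - 59 = -98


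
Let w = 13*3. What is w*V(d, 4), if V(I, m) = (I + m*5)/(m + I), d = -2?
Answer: 351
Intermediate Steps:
w = 39
V(I, m) = (I + 5*m)/(I + m)
w*V(d, 4) = 39*((-2 + 5*4)/(-2 + 4)) = 39*((-2 + 20)/2) = 39*((1/2)*18) = 39*9 = 351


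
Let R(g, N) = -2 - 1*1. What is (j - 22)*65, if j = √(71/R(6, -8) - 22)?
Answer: -1430 + 65*I*√411/3 ≈ -1430.0 + 439.25*I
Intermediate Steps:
R(g, N) = -3 (R(g, N) = -2 - 1 = -3)
j = I*√411/3 (j = √(71/(-3) - 22) = √(71*(-⅓) - 22) = √(-71/3 - 22) = √(-137/3) = I*√411/3 ≈ 6.7577*I)
(j - 22)*65 = (I*√411/3 - 22)*65 = (-22 + I*√411/3)*65 = -1430 + 65*I*√411/3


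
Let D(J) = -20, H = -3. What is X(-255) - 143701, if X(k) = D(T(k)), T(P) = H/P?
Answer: -143721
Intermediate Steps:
T(P) = -3/P
X(k) = -20
X(-255) - 143701 = -20 - 143701 = -143721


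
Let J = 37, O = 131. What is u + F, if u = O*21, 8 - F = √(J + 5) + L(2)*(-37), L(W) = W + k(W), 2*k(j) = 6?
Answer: 2944 - √42 ≈ 2937.5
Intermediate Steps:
k(j) = 3 (k(j) = (½)*6 = 3)
L(W) = 3 + W (L(W) = W + 3 = 3 + W)
F = 193 - √42 (F = 8 - (√(37 + 5) + (3 + 2)*(-37)) = 8 - (√42 + 5*(-37)) = 8 - (√42 - 185) = 8 - (-185 + √42) = 8 + (185 - √42) = 193 - √42 ≈ 186.52)
u = 2751 (u = 131*21 = 2751)
u + F = 2751 + (193 - √42) = 2944 - √42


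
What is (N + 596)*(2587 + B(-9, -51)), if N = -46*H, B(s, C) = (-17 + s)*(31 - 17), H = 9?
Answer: 404586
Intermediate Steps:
B(s, C) = -238 + 14*s (B(s, C) = (-17 + s)*14 = -238 + 14*s)
N = -414 (N = -46*9 = -414)
(N + 596)*(2587 + B(-9, -51)) = (-414 + 596)*(2587 + (-238 + 14*(-9))) = 182*(2587 + (-238 - 126)) = 182*(2587 - 364) = 182*2223 = 404586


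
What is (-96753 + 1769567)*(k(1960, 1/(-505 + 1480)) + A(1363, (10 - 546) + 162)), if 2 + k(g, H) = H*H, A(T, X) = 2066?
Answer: 252477817148678/73125 ≈ 3.4527e+9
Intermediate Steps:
k(g, H) = -2 + H² (k(g, H) = -2 + H*H = -2 + H²)
(-96753 + 1769567)*(k(1960, 1/(-505 + 1480)) + A(1363, (10 - 546) + 162)) = (-96753 + 1769567)*((-2 + (1/(-505 + 1480))²) + 2066) = 1672814*((-2 + (1/975)²) + 2066) = 1672814*((-2 + 1/950625) + 2066) = 1672814*(-1901249/950625 + 2066) = 1672814*(1962090001/950625) = 252477817148678/73125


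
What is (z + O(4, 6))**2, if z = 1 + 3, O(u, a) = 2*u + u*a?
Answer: 1296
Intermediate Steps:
O(u, a) = 2*u + a*u
z = 4
(z + O(4, 6))**2 = (4 + 4*(2 + 6))**2 = (4 + 4*8)**2 = (4 + 32)**2 = 36**2 = 1296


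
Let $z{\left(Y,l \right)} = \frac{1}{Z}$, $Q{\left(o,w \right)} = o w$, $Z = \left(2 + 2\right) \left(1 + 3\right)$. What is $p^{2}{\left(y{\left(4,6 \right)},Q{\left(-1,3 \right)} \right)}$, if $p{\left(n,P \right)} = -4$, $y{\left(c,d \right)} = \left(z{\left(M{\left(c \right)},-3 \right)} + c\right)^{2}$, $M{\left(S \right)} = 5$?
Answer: $16$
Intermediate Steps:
$Z = 16$ ($Z = 4 \cdot 4 = 16$)
$z{\left(Y,l \right)} = \frac{1}{16}$
$y{\left(c,d \right)} = \left(\frac{1}{16} + c\right)^{2}$
$p^{2}{\left(y{\left(4,6 \right)},Q{\left(-1,3 \right)} \right)} = \left(-4\right)^{2} = 16$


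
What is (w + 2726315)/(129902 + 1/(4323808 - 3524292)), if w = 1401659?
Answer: 3300381260584/103858727433 ≈ 31.778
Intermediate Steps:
(w + 2726315)/(129902 + 1/(4323808 - 3524292)) = (1401659 + 2726315)/(129902 + 1/(4323808 - 3524292)) = 4127974/(129902 + 1/799516) = 4127974/(103858727433/799516) = 4127974*(799516/103858727433) = 3300381260584/103858727433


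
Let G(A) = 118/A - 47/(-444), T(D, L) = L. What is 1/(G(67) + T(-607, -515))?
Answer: -29748/15264679 ≈ -0.0019488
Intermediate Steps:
G(A) = 47/444 + 118/A (G(A) = 118/A - 47*(-1/444) = 118/A + 47/444 = 47/444 + 118/A)
1/(G(67) + T(-607, -515)) = 1/((47/444 + 118/67) - 515) = 1/(55541/29748 - 515) = 1/(-15264679/29748) = -29748/15264679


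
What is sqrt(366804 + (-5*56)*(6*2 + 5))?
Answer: 2*sqrt(90511) ≈ 601.70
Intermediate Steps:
sqrt(366804 + (-5*56)*(6*2 + 5)) = sqrt(366804 - 280*(12 + 5)) = sqrt(366804 - 280*17) = sqrt(366804 - 4760) = sqrt(362044) = 2*sqrt(90511)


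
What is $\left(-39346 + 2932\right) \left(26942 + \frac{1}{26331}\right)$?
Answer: $- \frac{8610816188814}{8777} \approx -9.8107 \cdot 10^{8}$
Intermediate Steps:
$\left(-39346 + 2932\right) \left(26942 + \frac{1}{26331}\right) = - 36414 \left(26942 + \frac{1}{26331}\right) = \left(-36414\right) \frac{709409803}{26331} = - \frac{8610816188814}{8777}$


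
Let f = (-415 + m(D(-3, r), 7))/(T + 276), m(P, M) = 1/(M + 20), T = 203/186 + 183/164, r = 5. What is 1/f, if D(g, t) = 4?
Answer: -38188953/56961136 ≈ -0.67044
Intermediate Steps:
T = 33665/15252 (T = 203*(1/186) + 183*(1/164) = 203/186 + 183/164 = 33665/15252 ≈ 2.2073)
m(P, M) = 1/(20 + M)
f = -56961136/38188953 (f = (-415 + 1/(20 + 7))/(33665/15252 + 276) = (-415 + 1/27)/(4243217/15252) = (-415 + 1/27)*(15252/4243217) = -11204/27*15252/4243217 = -56961136/38188953 ≈ -1.4916)
1/f = 1/(-56961136/38188953) = -38188953/56961136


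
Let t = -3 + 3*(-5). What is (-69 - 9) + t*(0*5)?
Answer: -78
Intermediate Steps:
t = -18 (t = -3 - 15 = -18)
(-69 - 9) + t*(0*5) = (-69 - 9) - 0*5 = -78 - 18*0 = -78 + 0 = -78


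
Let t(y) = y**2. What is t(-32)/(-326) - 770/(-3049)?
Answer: -1435578/496987 ≈ -2.8886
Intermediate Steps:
t(-32)/(-326) - 770/(-3049) = (-32)**2/(-326) - 770/(-3049) = 1024*(-1/326) - 770*(-1/3049) = -512/163 + 770/3049 = -1435578/496987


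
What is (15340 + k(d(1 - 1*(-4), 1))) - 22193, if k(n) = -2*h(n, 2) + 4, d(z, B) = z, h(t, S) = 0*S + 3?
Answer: -6855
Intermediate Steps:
h(t, S) = 3 (h(t, S) = 0 + 3 = 3)
k(n) = -2 (k(n) = -2*3 + 4 = -6 + 4 = -2)
(15340 + k(d(1 - 1*(-4), 1))) - 22193 = (15340 - 2) - 22193 = 15338 - 22193 = -6855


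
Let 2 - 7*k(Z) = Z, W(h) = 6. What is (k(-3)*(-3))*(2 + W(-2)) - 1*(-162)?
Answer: 1014/7 ≈ 144.86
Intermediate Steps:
k(Z) = 2/7 - Z/7
(k(-3)*(-3))*(2 + W(-2)) - 1*(-162) = ((2/7 - ⅐*(-3))*(-3))*(2 + 6) - 1*(-162) = ((2/7 + 3/7)*(-3))*8 + 162 = ((5/7)*(-3))*8 + 162 = -15/7*8 + 162 = -120/7 + 162 = 1014/7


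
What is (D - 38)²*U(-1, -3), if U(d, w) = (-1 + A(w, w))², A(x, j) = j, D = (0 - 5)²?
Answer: 2704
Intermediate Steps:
D = 25 (D = (-5)² = 25)
U(d, w) = (-1 + w)²
(D - 38)²*U(-1, -3) = (25 - 38)²*(-1 - 3)² = (-13)²*(-4)² = 169*16 = 2704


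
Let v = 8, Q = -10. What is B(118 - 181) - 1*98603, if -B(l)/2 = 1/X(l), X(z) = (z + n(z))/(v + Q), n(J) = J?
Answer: -6211991/63 ≈ -98603.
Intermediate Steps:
X(z) = -z (X(z) = (z + z)/(8 - 10) = (2*z)/(-2) = (2*z)*(-½) = -z)
B(l) = 2/l (B(l) = -2*(-1/l) = -(-2)/l = 2/l)
B(118 - 181) - 1*98603 = 2/(118 - 181) - 1*98603 = 2/(-63) - 98603 = 2*(-1/63) - 98603 = -2/63 - 98603 = -6211991/63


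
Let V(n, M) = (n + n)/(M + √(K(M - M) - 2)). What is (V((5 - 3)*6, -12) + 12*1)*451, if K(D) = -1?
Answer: 221892/49 - 3608*I*√3/49 ≈ 4528.4 - 127.54*I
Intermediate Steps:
V(n, M) = 2*n/(M + I*√3) (V(n, M) = (n + n)/(M + √(-1 - 2)) = (2*n)/(M + √(-3)) = (2*n)/(M + I*√3) = 2*n/(M + I*√3))
(V((5 - 3)*6, -12) + 12*1)*451 = (2*((5 - 3)*6)/(-12 + I*√3) + 12*1)*451 = (2*(2*6)/(-12 + I*√3) + 12)*451 = (2*12/(-12 + I*√3) + 12)*451 = (24/(-12 + I*√3) + 12)*451 = (12 + 24/(-12 + I*√3))*451 = 5412 + 10824/(-12 + I*√3)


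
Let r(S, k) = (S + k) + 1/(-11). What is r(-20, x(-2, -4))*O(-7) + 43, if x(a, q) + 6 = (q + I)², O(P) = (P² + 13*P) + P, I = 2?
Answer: 12380/11 ≈ 1125.5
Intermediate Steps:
O(P) = P² + 14*P
x(a, q) = -6 + (2 + q)² (x(a, q) = -6 + (q + 2)² = -6 + (2 + q)²)
r(S, k) = -1/11 + S + k (r(S, k) = (S + k) - 1/11 = -1/11 + S + k)
r(-20, x(-2, -4))*O(-7) + 43 = (-1/11 - 20 + (-6 + (2 - 4)²))*(-7*(14 - 7)) + 43 = (-1/11 - 20 + (-6 + (-2)²))*(-7*7) + 43 = (-1/11 - 20 + (-6 + 4))*(-49) + 43 = (-1/11 - 20 - 2)*(-49) + 43 = -243/11*(-49) + 43 = 11907/11 + 43 = 12380/11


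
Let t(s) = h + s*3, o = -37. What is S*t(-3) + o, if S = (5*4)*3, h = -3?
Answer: -757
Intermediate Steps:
t(s) = -3 + 3*s (t(s) = -3 + s*3 = -3 + 3*s)
S = 60 (S = 20*3 = 60)
S*t(-3) + o = 60*(-3 + 3*(-3)) - 37 = 60*(-3 - 9) - 37 = 60*(-12) - 37 = -720 - 37 = -757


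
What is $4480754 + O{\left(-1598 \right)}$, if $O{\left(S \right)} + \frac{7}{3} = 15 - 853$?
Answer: $\frac{13439741}{3} \approx 4.4799 \cdot 10^{6}$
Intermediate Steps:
$O{\left(S \right)} = - \frac{2521}{3}$ ($O{\left(S \right)} = - \frac{7}{3} + \left(15 - 853\right) = - \frac{7}{3} - 838 = - \frac{2521}{3}$)
$4480754 + O{\left(-1598 \right)} = 4480754 - \frac{2521}{3} = \frac{13439741}{3}$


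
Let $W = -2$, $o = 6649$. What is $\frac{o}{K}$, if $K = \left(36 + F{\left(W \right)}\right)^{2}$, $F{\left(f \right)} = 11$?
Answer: $\frac{6649}{2209} \approx 3.01$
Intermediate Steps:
$K = 2209$ ($K = \left(36 + 11\right)^{2} = 47^{2} = 2209$)
$\frac{o}{K} = \frac{6649}{2209}$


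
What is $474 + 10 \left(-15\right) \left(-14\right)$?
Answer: $2574$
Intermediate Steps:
$474 + 10 \left(-15\right) \left(-14\right) = 474 - -2100 = 474 + 2100 = 2574$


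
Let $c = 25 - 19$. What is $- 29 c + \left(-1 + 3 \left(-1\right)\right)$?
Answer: $-178$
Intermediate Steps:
$c = 6$
$- 29 c + \left(-1 + 3 \left(-1\right)\right) = \left(-29\right) 6 + \left(-1 + 3 \left(-1\right)\right) = -174 - 4 = -178$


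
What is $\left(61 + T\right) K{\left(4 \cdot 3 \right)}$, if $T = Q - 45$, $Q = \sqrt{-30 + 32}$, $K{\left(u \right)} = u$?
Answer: $192 + 12 \sqrt{2} \approx 208.97$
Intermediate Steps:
$Q = \sqrt{2} \approx 1.4142$
$T = -45 + \sqrt{2}$ ($T = \sqrt{2} - 45 = -45 + \sqrt{2} \approx -43.586$)
$\left(61 + T\right) K{\left(4 \cdot 3 \right)} = \left(61 - \left(45 - \sqrt{2}\right)\right) 4 \cdot 3 = \left(16 + \sqrt{2}\right) 12 = 192 + 12 \sqrt{2}$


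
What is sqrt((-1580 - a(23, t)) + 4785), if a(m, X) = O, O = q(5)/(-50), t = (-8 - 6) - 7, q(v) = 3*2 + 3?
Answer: sqrt(320518)/10 ≈ 56.614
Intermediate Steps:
q(v) = 9 (q(v) = 6 + 3 = 9)
t = -21 (t = -14 - 7 = -21)
O = -9/50 (O = 9/(-50) = 9*(-1/50) = -9/50 ≈ -0.18000)
a(m, X) = -9/50
sqrt((-1580 - a(23, t)) + 4785) = sqrt((-1580 - 1*(-9/50)) + 4785) = sqrt((-1580 + 9/50) + 4785) = sqrt(-78991/50 + 4785) = sqrt(160259/50) = sqrt(320518)/10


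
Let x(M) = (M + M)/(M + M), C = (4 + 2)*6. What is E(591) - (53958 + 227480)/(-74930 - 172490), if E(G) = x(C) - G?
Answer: -72848181/123710 ≈ -588.86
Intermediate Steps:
C = 36 (C = 6*6 = 36)
x(M) = 1 (x(M) = (2*M)/((2*M)) = (2*M)*(1/(2*M)) = 1)
E(G) = 1 - G
E(591) - (53958 + 227480)/(-74930 - 172490) = (1 - 1*591) - (53958 + 227480)/(-74930 - 172490) = (1 - 591) - 281438/(-247420) = -590 - 281438*(-1)/247420 = -590 - 1*(-140719/123710) = -590 + 140719/123710 = -72848181/123710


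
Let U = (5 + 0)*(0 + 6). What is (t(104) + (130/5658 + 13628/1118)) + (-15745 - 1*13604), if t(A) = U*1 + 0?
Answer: -46346075968/1581411 ≈ -29307.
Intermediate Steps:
U = 30 (U = 5*6 = 30)
t(A) = 30 (t(A) = 30*1 + 0 = 30 + 0 = 30)
(t(104) + (130/5658 + 13628/1118)) + (-15745 - 1*13604) = (30 + (130/5658 + 13628/1118)) + (-15745 - 1*13604) = (30 + (130*(1/5658) + 13628*(1/1118))) + (-15745 - 13604) = (30 + (65/2829 + 6814/559)) - 29349 = (30 + 19313141/1581411) - 29349 = 66755471/1581411 - 29349 = -46346075968/1581411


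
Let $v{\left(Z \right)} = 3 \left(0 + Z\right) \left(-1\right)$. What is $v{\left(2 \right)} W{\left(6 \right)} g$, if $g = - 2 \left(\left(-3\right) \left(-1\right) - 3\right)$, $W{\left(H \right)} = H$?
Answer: $0$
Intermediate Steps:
$v{\left(Z \right)} = - 3 Z$ ($v{\left(Z \right)} = 3 Z \left(-1\right) = - 3 Z$)
$g = 0$ ($g = - 2 \left(3 - 3\right) = \left(-2\right) 0 = 0$)
$v{\left(2 \right)} W{\left(6 \right)} g = \left(-3\right) 2 \cdot 6 \cdot 0 = \left(-6\right) 6 \cdot 0 = \left(-36\right) 0 = 0$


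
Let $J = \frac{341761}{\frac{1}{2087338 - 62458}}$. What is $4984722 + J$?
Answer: $692029998402$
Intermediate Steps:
$J = 692025013680$ ($J = \frac{341761}{\frac{1}{2024880}} = 341761 \frac{1}{\frac{1}{2024880}} = 341761 \cdot 2024880 = 692025013680$)
$4984722 + J = 4984722 + 692025013680 = 692029998402$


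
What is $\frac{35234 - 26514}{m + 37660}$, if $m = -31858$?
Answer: $\frac{4360}{2901} \approx 1.5029$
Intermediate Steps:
$\frac{35234 - 26514}{m + 37660} = \frac{35234 - 26514}{-31858 + 37660} = \frac{8720}{5802} = 8720 \cdot \frac{1}{5802} = \frac{4360}{2901}$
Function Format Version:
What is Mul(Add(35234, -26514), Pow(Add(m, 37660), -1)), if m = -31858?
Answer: Rational(4360, 2901) ≈ 1.5029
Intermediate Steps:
Mul(Add(35234, -26514), Pow(Add(m, 37660), -1)) = Mul(Add(35234, -26514), Pow(Add(-31858, 37660), -1)) = Mul(8720, Pow(5802, -1)) = Mul(8720, Rational(1, 5802)) = Rational(4360, 2901)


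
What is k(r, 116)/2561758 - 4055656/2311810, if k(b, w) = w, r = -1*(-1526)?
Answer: -2597335258322/1480574440495 ≈ -1.7543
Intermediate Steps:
r = 1526
k(r, 116)/2561758 - 4055656/2311810 = 116/2561758 - 4055656/2311810 = 116*(1/2561758) - 4055656*1/2311810 = 58/1280879 - 2027828/1155905 = -2597335258322/1480574440495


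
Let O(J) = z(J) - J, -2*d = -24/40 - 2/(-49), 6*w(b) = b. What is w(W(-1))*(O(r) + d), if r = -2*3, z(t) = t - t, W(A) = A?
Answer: -3077/2940 ≈ -1.0466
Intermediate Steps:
w(b) = b/6
z(t) = 0
d = 137/490 (d = -(-24/40 - 2/(-49))/2 = -(-24*1/40 - 2*(-1/49))/2 = -(-⅗ + 2/49)/2 = -½*(-137/245) = 137/490 ≈ 0.27959)
r = -6
O(J) = -J (O(J) = 0 - J = -J)
w(W(-1))*(O(r) + d) = ((⅙)*(-1))*(-1*(-6) + 137/490) = -(6 + 137/490)/6 = -⅙*3077/490 = -3077/2940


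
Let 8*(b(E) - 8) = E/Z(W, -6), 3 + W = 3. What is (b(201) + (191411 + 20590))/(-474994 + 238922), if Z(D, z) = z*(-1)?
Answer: -3392211/3777152 ≈ -0.89809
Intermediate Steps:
W = 0 (W = -3 + 3 = 0)
Z(D, z) = -z
b(E) = 8 + E/48 (b(E) = 8 + (E/((-1*(-6))))/8 = 8 + (E/6)/8 = 8 + E/48)
(b(201) + (191411 + 20590))/(-474994 + 238922) = ((8 + (1/48)*201) + (191411 + 20590))/(-474994 + 238922) = ((8 + 67/16) + 212001)/(-236072) = (195/16 + 212001)*(-1/236072) = (3392211/16)*(-1/236072) = -3392211/3777152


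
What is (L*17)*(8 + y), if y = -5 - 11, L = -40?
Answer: 5440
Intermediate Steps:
y = -16
(L*17)*(8 + y) = (-40*17)*(8 - 16) = -680*(-8) = 5440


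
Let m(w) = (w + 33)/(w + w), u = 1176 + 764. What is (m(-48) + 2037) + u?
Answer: 127269/32 ≈ 3977.2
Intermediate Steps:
u = 1940
m(w) = (33 + w)/(2*w) (m(w) = (33 + w)/((2*w)) = (33 + w)*(1/(2*w)) = (33 + w)/(2*w))
(m(-48) + 2037) + u = ((1/2)*(33 - 48)/(-48) + 2037) + 1940 = ((1/2)*(-1/48)*(-15) + 2037) + 1940 = (5/32 + 2037) + 1940 = 65189/32 + 1940 = 127269/32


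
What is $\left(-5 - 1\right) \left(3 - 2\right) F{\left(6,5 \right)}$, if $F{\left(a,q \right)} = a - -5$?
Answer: $-66$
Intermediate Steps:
$F{\left(a,q \right)} = 5 + a$ ($F{\left(a,q \right)} = a + 5 = 5 + a$)
$\left(-5 - 1\right) \left(3 - 2\right) F{\left(6,5 \right)} = \left(-5 - 1\right) \left(3 - 2\right) \left(5 + 6\right) = - 6 \left(3 - 2\right) 11 = \left(-6\right) 1 \cdot 11 = \left(-6\right) 11 = -66$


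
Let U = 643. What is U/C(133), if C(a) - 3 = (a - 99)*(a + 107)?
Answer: 643/8163 ≈ 0.078770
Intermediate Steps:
C(a) = 3 + (-99 + a)*(107 + a) (C(a) = 3 + (a - 99)*(a + 107) = 3 + (-99 + a)*(107 + a))
U/C(133) = 643/(-10590 + 133² + 8*133) = 643/(-10590 + 17689 + 1064) = 643/8163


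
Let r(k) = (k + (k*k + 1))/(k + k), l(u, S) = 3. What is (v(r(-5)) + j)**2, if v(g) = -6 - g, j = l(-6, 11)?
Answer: 81/100 ≈ 0.81000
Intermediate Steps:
r(k) = (1 + k + k**2)/(2*k) (r(k) = (k + (k**2 + 1))/((2*k)) = (k + (1 + k**2))*(1/(2*k)) = (1 + k + k**2)*(1/(2*k)) = (1 + k + k**2)/(2*k))
j = 3
(v(r(-5)) + j)**2 = ((-6 - (1 - 5*(1 - 5))/(2*(-5))) + 3)**2 = ((-6 - (-1)*(1 - 5*(-4))/(2*5)) + 3)**2 = ((-6 - (-1)*(1 + 20)/(2*5)) + 3)**2 = ((-6 - (-1)*21/(2*5)) + 3)**2 = ((-6 - 1*(-21/10)) + 3)**2 = ((-6 + 21/10) + 3)**2 = (-39/10 + 3)**2 = (-9/10)**2 = 81/100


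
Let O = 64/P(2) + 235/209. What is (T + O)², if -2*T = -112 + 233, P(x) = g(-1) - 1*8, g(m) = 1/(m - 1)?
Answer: 226030832329/50495236 ≈ 4476.3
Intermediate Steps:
g(m) = 1/(-1 + m)
P(x) = -17/2 (P(x) = 1/(-1 - 1) - 1*8 = 1/(-2) - 8 = -½ - 8 = -17/2)
T = -121/2 (T = -(-112 + 233)/2 = -½*121 = -121/2 ≈ -60.500)
O = -22757/3553 (O = 64/(-17/2) + 235/209 = 64*(-2/17) + 235*(1/209) = -128/17 + 235/209 = -22757/3553 ≈ -6.4050)
(T + O)² = (-121/2 - 22757/3553)² = (-475427/7106)² = 226030832329/50495236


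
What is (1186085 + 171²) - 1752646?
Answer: -537320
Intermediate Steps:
(1186085 + 171²) - 1752646 = (1186085 + 29241) - 1752646 = 1215326 - 1752646 = -537320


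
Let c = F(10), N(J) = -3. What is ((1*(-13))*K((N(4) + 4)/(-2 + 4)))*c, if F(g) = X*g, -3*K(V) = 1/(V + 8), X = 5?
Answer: 1300/51 ≈ 25.490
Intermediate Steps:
K(V) = -1/(3*(8 + V)) (K(V) = -1/(3*(V + 8)) = -1/(3*(8 + V)))
F(g) = 5*g
c = 50 (c = 5*10 = 50)
((1*(-13))*K((N(4) + 4)/(-2 + 4)))*c = ((1*(-13))*(-1/(24 + 3*((-3 + 4)/(-2 + 4)))))*50 = -(-13)/(24 + 3*(1/2))*50 = -(-13)/(24 + 3*(1*(½)))*50 = -(-13)/(24 + 3*(½))*50 = -(-13)/(24 + 3/2)*50 = -(-13)/51/2*50 = -(-13)*2/51*50 = -13*(-2/51)*50 = (26/51)*50 = 1300/51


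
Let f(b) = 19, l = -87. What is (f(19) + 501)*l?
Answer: -45240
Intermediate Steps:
(f(19) + 501)*l = (19 + 501)*(-87) = 520*(-87) = -45240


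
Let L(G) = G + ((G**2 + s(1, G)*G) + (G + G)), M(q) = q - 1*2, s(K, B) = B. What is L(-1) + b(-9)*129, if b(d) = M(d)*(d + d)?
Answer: 25541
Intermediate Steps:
M(q) = -2 + q (M(q) = q - 2 = -2 + q)
b(d) = 2*d*(-2 + d) (b(d) = (-2 + d)*(d + d) = (-2 + d)*(2*d) = 2*d*(-2 + d))
L(G) = 2*G**2 + 3*G (L(G) = G + ((G**2 + G*G) + (G + G)) = G + ((G**2 + G**2) + 2*G) = G + (2*G**2 + 2*G) = G + (2*G + 2*G**2) = 2*G**2 + 3*G)
L(-1) + b(-9)*129 = -(3 + 2*(-1)) + (2*(-9)*(-2 - 9))*129 = -(3 - 2) + (2*(-9)*(-11))*129 = -1*1 + 198*129 = -1 + 25542 = 25541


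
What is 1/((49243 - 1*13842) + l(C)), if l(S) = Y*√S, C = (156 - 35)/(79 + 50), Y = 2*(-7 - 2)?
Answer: 1522243/53888911375 + 66*√129/53888911375 ≈ 2.8262e-5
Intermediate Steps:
Y = -18 (Y = 2*(-9) = -18)
C = 121/129 ≈ 0.93798
l(S) = -18*√S
1/((49243 - 1*13842) + l(C)) = 1/((49243 - 1*13842) - 66*√129/43) = 1/((49243 - 13842) - 66*√129/43) = 1/(35401 - 66*√129/43)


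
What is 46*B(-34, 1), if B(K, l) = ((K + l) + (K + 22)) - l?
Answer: -2116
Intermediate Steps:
B(K, l) = 22 + 2*K (B(K, l) = ((K + l) + (22 + K)) - l = (22 + l + 2*K) - l = 22 + 2*K)
46*B(-34, 1) = 46*(22 + 2*(-34)) = 46*(22 - 68) = 46*(-46) = -2116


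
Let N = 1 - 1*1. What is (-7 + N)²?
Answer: 49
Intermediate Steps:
N = 0 (N = 1 - 1 = 0)
(-7 + N)² = (-7 + 0)² = (-7)² = 49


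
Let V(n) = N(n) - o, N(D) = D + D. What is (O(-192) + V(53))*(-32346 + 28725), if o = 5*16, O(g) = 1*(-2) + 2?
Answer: -94146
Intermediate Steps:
O(g) = 0 (O(g) = -2 + 2 = 0)
N(D) = 2*D
o = 80
V(n) = -80 + 2*n (V(n) = 2*n - 1*80 = 2*n - 80 = -80 + 2*n)
(O(-192) + V(53))*(-32346 + 28725) = (0 + (-80 + 2*53))*(-32346 + 28725) = (0 + (-80 + 106))*(-3621) = (0 + 26)*(-3621) = 26*(-3621) = -94146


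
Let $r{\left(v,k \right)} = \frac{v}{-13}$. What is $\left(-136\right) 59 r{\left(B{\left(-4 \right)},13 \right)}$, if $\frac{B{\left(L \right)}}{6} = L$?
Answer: $- \frac{192576}{13} \approx -14814.0$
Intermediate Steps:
$B{\left(L \right)} = 6 L$
$r{\left(v,k \right)} = - \frac{v}{13}$ ($r{\left(v,k \right)} = v \left(- \frac{1}{13}\right) = - \frac{v}{13}$)
$\left(-136\right) 59 r{\left(B{\left(-4 \right)},13 \right)} = \left(-136\right) 59 \left(- \frac{6 \left(-4\right)}{13}\right) = - 8024 \left(\left(- \frac{1}{13}\right) \left(-24\right)\right) = \left(-8024\right) \frac{24}{13} = - \frac{192576}{13}$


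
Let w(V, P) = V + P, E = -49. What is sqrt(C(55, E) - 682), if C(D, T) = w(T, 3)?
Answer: 2*I*sqrt(182) ≈ 26.981*I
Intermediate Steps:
w(V, P) = P + V
C(D, T) = 3 + T
sqrt(C(55, E) - 682) = sqrt((3 - 49) - 682) = sqrt(-46 - 682) = sqrt(-728) = 2*I*sqrt(182)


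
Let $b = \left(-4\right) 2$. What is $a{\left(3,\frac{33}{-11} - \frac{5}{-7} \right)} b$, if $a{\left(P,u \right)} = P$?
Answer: $-24$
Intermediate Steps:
$b = -8$
$a{\left(3,\frac{33}{-11} - \frac{5}{-7} \right)} b = 3 \left(-8\right) = -24$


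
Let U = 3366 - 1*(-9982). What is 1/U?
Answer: 1/13348 ≈ 7.4918e-5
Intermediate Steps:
U = 13348 (U = 3366 + 9982 = 13348)
1/U = 1/13348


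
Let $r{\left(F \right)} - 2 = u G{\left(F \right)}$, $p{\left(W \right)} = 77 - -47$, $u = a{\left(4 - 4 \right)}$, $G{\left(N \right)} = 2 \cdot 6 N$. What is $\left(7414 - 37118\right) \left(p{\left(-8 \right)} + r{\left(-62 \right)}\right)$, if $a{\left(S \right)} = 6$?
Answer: $128855952$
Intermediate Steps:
$G{\left(N \right)} = 12 N$
$u = 6$
$p{\left(W \right)} = 124$ ($p{\left(W \right)} = 77 + 47 = 124$)
$r{\left(F \right)} = 2 + 72 F$ ($r{\left(F \right)} = 2 + 6 \cdot 12 F = 2 + 72 F$)
$\left(7414 - 37118\right) \left(p{\left(-8 \right)} + r{\left(-62 \right)}\right) = \left(7414 - 37118\right) \left(124 + \left(2 + 72 \left(-62\right)\right)\right) = - 29704 \left(124 + \left(2 - 4464\right)\right) = - 29704 \left(124 - 4462\right) = \left(-29704\right) \left(-4338\right) = 128855952$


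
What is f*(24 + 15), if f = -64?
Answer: -2496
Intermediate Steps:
f*(24 + 15) = -64*(24 + 15) = -64*39 = -2496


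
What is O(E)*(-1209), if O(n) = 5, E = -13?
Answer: -6045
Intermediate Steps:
O(E)*(-1209) = 5*(-1209) = -6045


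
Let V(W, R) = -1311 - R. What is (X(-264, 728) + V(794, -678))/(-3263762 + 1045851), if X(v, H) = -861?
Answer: 1494/2217911 ≈ 0.00067361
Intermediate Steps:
(X(-264, 728) + V(794, -678))/(-3263762 + 1045851) = (-861 + (-1311 - 1*(-678)))/(-3263762 + 1045851) = (-861 + (-1311 + 678))/(-2217911) = (-861 - 633)*(-1/2217911) = -1494*(-1/2217911) = 1494/2217911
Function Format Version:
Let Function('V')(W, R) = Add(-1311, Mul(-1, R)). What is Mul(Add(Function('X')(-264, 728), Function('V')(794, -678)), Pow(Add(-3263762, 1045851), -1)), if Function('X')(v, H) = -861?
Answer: Rational(1494, 2217911) ≈ 0.00067361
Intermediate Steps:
Mul(Add(Function('X')(-264, 728), Function('V')(794, -678)), Pow(Add(-3263762, 1045851), -1)) = Mul(Add(-861, Add(-1311, Mul(-1, -678))), Pow(Add(-3263762, 1045851), -1)) = Mul(Add(-861, Add(-1311, 678)), Pow(-2217911, -1)) = Mul(Add(-861, -633), Rational(-1, 2217911)) = Mul(-1494, Rational(-1, 2217911)) = Rational(1494, 2217911)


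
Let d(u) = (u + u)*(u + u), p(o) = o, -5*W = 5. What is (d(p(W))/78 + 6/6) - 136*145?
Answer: -769039/39 ≈ -19719.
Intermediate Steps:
W = -1 (W = -⅕*5 = -1)
d(u) = 4*u² (d(u) = (2*u)*(2*u) = 4*u²)
(d(p(W))/78 + 6/6) - 136*145 = ((4*(-1)²)/78 + 6/6) - 136*145 = ((4*1)*(1/78) + 6*(⅙)) - 19720 = (4*(1/78) + 1) - 19720 = (2/39 + 1) - 19720 = 41/39 - 19720 = -769039/39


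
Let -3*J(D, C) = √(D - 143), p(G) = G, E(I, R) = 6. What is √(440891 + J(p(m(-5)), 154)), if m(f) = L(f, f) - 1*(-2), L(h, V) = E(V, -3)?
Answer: √(440891 - I*√15) ≈ 664.0 - 0.003*I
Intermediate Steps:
L(h, V) = 6
m(f) = 8 (m(f) = 6 - 1*(-2) = 6 + 2 = 8)
J(D, C) = -√(-143 + D)/3 (J(D, C) = -√(D - 143)/3 = -√(-143 + D)/3)
√(440891 + J(p(m(-5)), 154)) = √(440891 - √(-143 + 8)/3) = √(440891 - I*√15)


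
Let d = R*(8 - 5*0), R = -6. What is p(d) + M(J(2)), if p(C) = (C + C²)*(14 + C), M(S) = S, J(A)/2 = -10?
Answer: -76724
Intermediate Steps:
J(A) = -20 (J(A) = 2*(-10) = -20)
d = -48 (d = -6*(8 - 5*0) = -6*(8 + 0) = -6*8 = -48)
p(C) = (14 + C)*(C + C²)
p(d) + M(J(2)) = -48*(14 + (-48)² + 15*(-48)) - 20 = -48*(14 + 2304 - 720) - 20 = -48*1598 - 20 = -76704 - 20 = -76724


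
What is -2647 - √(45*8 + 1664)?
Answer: -2647 - 2*√506 ≈ -2692.0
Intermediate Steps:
-2647 - √(45*8 + 1664) = -2647 - √(360 + 1664) = -2647 - √2024 = -2647 - 2*√506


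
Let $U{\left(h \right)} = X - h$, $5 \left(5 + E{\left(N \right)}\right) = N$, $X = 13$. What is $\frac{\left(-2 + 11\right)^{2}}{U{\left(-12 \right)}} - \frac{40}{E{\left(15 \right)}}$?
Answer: $\frac{581}{25} \approx 23.24$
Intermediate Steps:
$E{\left(N \right)} = -5 + \frac{N}{5}$
$U{\left(h \right)} = 13 - h$
$\frac{\left(-2 + 11\right)^{2}}{U{\left(-12 \right)}} - \frac{40}{E{\left(15 \right)}} = \frac{\left(-2 + 11\right)^{2}}{13 - -12} - \frac{40}{-5 + \frac{1}{5} \cdot 15} = \frac{9^{2}}{13 + 12} - \frac{40}{-5 + 3} = \frac{81}{25} - \frac{40}{-2} = 81 \cdot \frac{1}{25} - -20 = \frac{81}{25} + 20 = \frac{581}{25}$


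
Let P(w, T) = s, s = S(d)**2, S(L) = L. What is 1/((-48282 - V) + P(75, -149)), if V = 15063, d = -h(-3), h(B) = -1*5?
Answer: -1/63320 ≈ -1.5793e-5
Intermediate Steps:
h(B) = -5
d = 5 (d = -1*(-5) = 5)
s = 25 (s = 5**2 = 25)
P(w, T) = 25
1/((-48282 - V) + P(75, -149)) = 1/((-48282 - 1*15063) + 25) = 1/((-48282 - 15063) + 25) = 1/(-63345 + 25) = 1/(-63320) = -1/63320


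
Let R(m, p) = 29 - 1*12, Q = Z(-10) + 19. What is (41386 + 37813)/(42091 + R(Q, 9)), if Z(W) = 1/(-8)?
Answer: 2731/1452 ≈ 1.8809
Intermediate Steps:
Z(W) = -1/8
Q = 151/8 (Q = -1/8 + 19 = 151/8 ≈ 18.875)
R(m, p) = 17 (R(m, p) = 29 - 12 = 17)
(41386 + 37813)/(42091 + R(Q, 9)) = (41386 + 37813)/(42091 + 17) = 79199/42108 = 79199*(1/42108) = 2731/1452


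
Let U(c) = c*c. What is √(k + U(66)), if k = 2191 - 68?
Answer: √6479 ≈ 80.492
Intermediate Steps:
k = 2123
U(c) = c²
√(k + U(66)) = √(2123 + 66²) = √(2123 + 4356) = √6479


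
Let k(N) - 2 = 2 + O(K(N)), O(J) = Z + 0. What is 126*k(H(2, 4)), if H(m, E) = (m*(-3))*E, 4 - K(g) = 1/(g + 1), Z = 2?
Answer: 756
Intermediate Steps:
K(g) = 4 - 1/(1 + g) (K(g) = 4 - 1/(g + 1) = 4 - 1/(1 + g))
O(J) = 2 (O(J) = 2 + 0 = 2)
H(m, E) = -3*E*m (H(m, E) = (-3*m)*E = -3*E*m)
k(N) = 6 (k(N) = 2 + (2 + 2) = 2 + 4 = 6)
126*k(H(2, 4)) = 126*6 = 756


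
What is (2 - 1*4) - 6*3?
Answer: -20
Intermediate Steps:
(2 - 1*4) - 6*3 = (2 - 4) - 18 = -2 - 18 = -20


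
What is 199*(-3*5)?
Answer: -2985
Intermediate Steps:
199*(-3*5) = 199*(-15) = -2985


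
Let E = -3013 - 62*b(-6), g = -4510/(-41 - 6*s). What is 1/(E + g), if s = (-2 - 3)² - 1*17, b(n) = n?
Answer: -89/230539 ≈ -0.00038605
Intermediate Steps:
s = 8 (s = (-5)² - 17 = 25 - 17 = 8)
g = 4510/89 (g = -4510/(-41 - 6*8) = -4510/(-41 - 48) = -4510/(-89) = -4510*(-1/89) = 4510/89 ≈ 50.674)
E = -2641 (E = -3013 - 62*(-6) = -3013 - 1*(-372) = -3013 + 372 = -2641)
1/(E + g) = 1/(-2641 + 4510/89) = 1/(-230539/89) = -89/230539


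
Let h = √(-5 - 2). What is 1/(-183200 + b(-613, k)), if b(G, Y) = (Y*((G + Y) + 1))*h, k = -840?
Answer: -229/13058621696 - 7623*I*√7/65293108480 ≈ -1.7536e-8 - 3.0889e-7*I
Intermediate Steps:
h = I*√7 (h = √(-7) = I*√7 ≈ 2.6458*I)
b(G, Y) = I*Y*√7*(1 + G + Y) (b(G, Y) = (Y*((G + Y) + 1))*(I*√7) = (Y*(1 + G + Y))*(I*√7) = I*Y*√7*(1 + G + Y))
1/(-183200 + b(-613, k)) = 1/(-183200 + I*(-840)*√7*(1 - 613 - 840)) = 1/(-183200 + I*(-840)*√7*(-1452)) = 1/(-183200 + 1219680*I*√7)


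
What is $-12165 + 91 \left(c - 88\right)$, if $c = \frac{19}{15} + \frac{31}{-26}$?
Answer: $- \frac{604987}{30} \approx -20166.0$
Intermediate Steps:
$c = \frac{29}{390}$ ($c = 19 \cdot \frac{1}{15} + 31 \left(- \frac{1}{26}\right) = \frac{19}{15} - \frac{31}{26} = \frac{29}{390} \approx 0.074359$)
$-12165 + 91 \left(c - 88\right) = -12165 + 91 \left(\frac{29}{390} - 88\right) = -12165 + 91 \left(- \frac{34291}{390}\right) = -12165 - \frac{240037}{30} = - \frac{604987}{30}$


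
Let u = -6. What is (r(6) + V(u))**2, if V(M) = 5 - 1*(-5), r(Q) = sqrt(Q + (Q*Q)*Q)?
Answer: (10 + sqrt(222))**2 ≈ 619.99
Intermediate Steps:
r(Q) = sqrt(Q + Q**3) (r(Q) = sqrt(Q + Q**2*Q) = sqrt(Q + Q**3))
V(M) = 10 (V(M) = 5 + 5 = 10)
(r(6) + V(u))**2 = (sqrt(6 + 6**3) + 10)**2 = (sqrt(6 + 216) + 10)**2 = (sqrt(222) + 10)**2 = (10 + sqrt(222))**2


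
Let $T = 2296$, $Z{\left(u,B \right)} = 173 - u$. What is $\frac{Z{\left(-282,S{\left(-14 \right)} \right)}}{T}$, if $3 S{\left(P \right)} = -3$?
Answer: $\frac{65}{328} \approx 0.19817$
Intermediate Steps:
$S{\left(P \right)} = -1$ ($S{\left(P \right)} = \frac{1}{3} \left(-3\right) = -1$)
$\frac{Z{\left(-282,S{\left(-14 \right)} \right)}}{T} = \frac{173 - -282}{2296} = \left(173 + 282\right) \frac{1}{2296} = 455 \cdot \frac{1}{2296} = \frac{65}{328}$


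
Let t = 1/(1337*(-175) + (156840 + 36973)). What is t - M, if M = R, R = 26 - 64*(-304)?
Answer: -782436085/40162 ≈ -19482.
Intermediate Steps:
R = 19482 (R = 26 + 19456 = 19482)
M = 19482
t = -1/40162 (t = 1/(-233975 + 193813) = 1/(-40162) = -1/40162 ≈ -2.4899e-5)
t - M = -1/40162 - 1*19482 = -1/40162 - 19482 = -782436085/40162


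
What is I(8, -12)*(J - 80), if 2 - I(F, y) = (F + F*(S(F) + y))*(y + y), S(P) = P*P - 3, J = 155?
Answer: 720150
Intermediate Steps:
S(P) = -3 + P² (S(P) = P² - 3 = -3 + P²)
I(F, y) = 2 - 2*y*(F + F*(-3 + y + F²)) (I(F, y) = 2 - (F + F*((-3 + F²) + y))*(y + y) = 2 - (F + F*(-3 + y + F²))*2*y = 2 - 2*y*(F + F*(-3 + y + F²)))
I(8, -12)*(J - 80) = (2 - 2*8*(-12)² - 2*(-12)*8³ + 4*8*(-12))*(155 - 80) = (2 - 2*8*144 - 2*(-12)*512 - 384)*75 = (2 - 2304 + 12288 - 384)*75 = 9602*75 = 720150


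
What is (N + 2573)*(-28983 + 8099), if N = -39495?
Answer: 771079048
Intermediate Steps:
(N + 2573)*(-28983 + 8099) = (-39495 + 2573)*(-28983 + 8099) = -36922*(-20884) = 771079048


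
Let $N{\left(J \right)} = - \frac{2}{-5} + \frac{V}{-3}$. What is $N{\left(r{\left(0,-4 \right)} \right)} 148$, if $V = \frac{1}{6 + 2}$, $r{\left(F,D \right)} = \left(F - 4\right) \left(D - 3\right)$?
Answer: $\frac{1591}{30} \approx 53.033$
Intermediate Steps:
$r{\left(F,D \right)} = \left(-4 + F\right) \left(-3 + D\right)$
$V = \frac{1}{8} \approx 0.125$
$N{\left(J \right)} = \frac{43}{120}$ ($N{\left(J \right)} = - \frac{2}{-5} + \frac{1}{8 \left(-3\right)} = \left(-2\right) \left(- \frac{1}{5}\right) + \frac{1}{8} \left(- \frac{1}{3}\right) = \frac{2}{5} - \frac{1}{24} = \frac{43}{120}$)
$N{\left(r{\left(0,-4 \right)} \right)} 148 = \frac{43}{120} \cdot 148 = \frac{1591}{30}$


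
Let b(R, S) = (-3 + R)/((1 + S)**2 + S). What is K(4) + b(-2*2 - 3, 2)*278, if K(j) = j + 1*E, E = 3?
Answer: -2703/11 ≈ -245.73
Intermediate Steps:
K(j) = 3 + j (K(j) = j + 1*3 = j + 3 = 3 + j)
b(R, S) = (-3 + R)/(S + (1 + S)**2)
K(4) + b(-2*2 - 3, 2)*278 = (3 + 4) + ((-3 + (-2*2 - 3))/(2 + (1 + 2)**2))*278 = 7 + ((-3 + (-4 - 3))/(2 + 3**2))*278 = 7 + ((-3 - 7)/(2 + 9))*278 = 7 + (-10/11)*278 = 7 + ((1/11)*(-10))*278 = 7 - 10/11*278 = 7 - 2780/11 = -2703/11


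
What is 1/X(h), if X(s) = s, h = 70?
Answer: 1/70 ≈ 0.014286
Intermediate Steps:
1/X(h) = 1/70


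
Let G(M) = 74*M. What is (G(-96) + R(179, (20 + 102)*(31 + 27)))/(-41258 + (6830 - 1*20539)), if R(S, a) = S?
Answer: 6925/54967 ≈ 0.12598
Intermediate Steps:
(G(-96) + R(179, (20 + 102)*(31 + 27)))/(-41258 + (6830 - 1*20539)) = (74*(-96) + 179)/(-41258 + (6830 - 1*20539)) = (-7104 + 179)/(-41258 + (6830 - 20539)) = -6925/(-41258 - 13709) = -6925/(-54967) = -6925*(-1/54967) = 6925/54967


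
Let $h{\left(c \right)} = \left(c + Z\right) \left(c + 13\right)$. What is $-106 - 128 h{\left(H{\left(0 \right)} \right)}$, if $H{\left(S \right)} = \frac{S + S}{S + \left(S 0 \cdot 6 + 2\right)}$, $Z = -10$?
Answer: $16534$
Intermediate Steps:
$H{\left(S \right)} = \frac{2 S}{2 + S}$ ($H{\left(S \right)} = \frac{2 S}{S + \left(S 0 + 2\right)} = \frac{2 S}{S + \left(0 + 2\right)} = \frac{2 S}{S + 2} = \frac{2 S}{2 + S}$)
$h{\left(c \right)} = \left(-10 + c\right) \left(13 + c\right)$ ($h{\left(c \right)} = \left(c - 10\right) \left(c + 13\right) = \left(-10 + c\right) \left(13 + c\right)$)
$-106 - 128 h{\left(H{\left(0 \right)} \right)} = -106 - 128 \left(-130 + \left(2 \cdot 0 \frac{1}{2 + 0}\right)^{2} + 3 \cdot 2 \cdot 0 \frac{1}{2 + 0}\right) = -106 - 128 \left(-130 + \left(2 \cdot 0 \cdot \frac{1}{2}\right)^{2} + 3 \cdot 2 \cdot 0 \cdot \frac{1}{2}\right) = -106 - 128 \left(-130 + 0^{2} + 3 \cdot 0\right) = -106 - 128 \left(-130 + 0 + 0\right) = -106 - -16640 = -106 + 16640 = 16534$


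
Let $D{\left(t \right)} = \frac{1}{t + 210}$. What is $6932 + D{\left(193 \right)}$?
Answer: $\frac{2793597}{403} \approx 6932.0$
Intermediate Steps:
$D{\left(t \right)} = \frac{1}{210 + t}$
$6932 + D{\left(193 \right)} = 6932 + \frac{1}{210 + 193} = 6932 + \frac{1}{403} = \frac{2793597}{403}$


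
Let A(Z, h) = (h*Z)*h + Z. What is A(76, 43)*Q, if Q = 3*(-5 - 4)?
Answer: -3796200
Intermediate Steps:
A(Z, h) = Z + Z*h² (A(Z, h) = (Z*h)*h + Z = Z*h² + Z = Z + Z*h²)
Q = -27 (Q = 3*(-9) = -27)
A(76, 43)*Q = (76*(1 + 43²))*(-27) = (76*(1 + 1849))*(-27) = (76*1850)*(-27) = 140600*(-27) = -3796200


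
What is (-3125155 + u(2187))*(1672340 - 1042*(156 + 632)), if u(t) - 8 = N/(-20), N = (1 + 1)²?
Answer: -13301314015584/5 ≈ -2.6603e+12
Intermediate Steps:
N = 4 (N = 2² = 4)
u(t) = 39/5 (u(t) = 8 + 4/(-20) = 8 + 4*(-1/20) = 8 - ⅕ = 39/5)
(-3125155 + u(2187))*(1672340 - 1042*(156 + 632)) = (-3125155 + 39/5)*(1672340 - 1042*(156 + 632)) = -15625736*(1672340 - 1042*788)/5 = -15625736*(1672340 - 821096)/5 = -15625736/5*851244 = -13301314015584/5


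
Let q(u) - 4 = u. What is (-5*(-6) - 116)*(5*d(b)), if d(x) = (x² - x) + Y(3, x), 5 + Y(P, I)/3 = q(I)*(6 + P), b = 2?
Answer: -64070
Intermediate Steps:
q(u) = 4 + u
Y(P, I) = -15 + 3*(4 + I)*(6 + P) (Y(P, I) = -15 + 3*((4 + I)*(6 + P)) = -15 + 3*(4 + I)*(6 + P))
d(x) = 93 + x² + 26*x (d(x) = (x² - x) + (57 + 18*x + 3*3*(4 + x)) = (x² - x) + (57 + 18*x + (36 + 9*x)) = (x² - x) + (93 + 27*x) = 93 + x² + 26*x)
(-5*(-6) - 116)*(5*d(b)) = (-5*(-6) - 116)*(5*(93 + 2² + 26*2)) = (30 - 116)*(5*(93 + 4 + 52)) = -430*149 = -86*745 = -64070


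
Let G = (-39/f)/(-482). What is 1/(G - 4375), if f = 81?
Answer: -13014/56936237 ≈ -0.00022857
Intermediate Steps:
G = 13/13014 (G = (-39/81)/(-482) = -(-39)/(482*81) = -1/482*(-13/27) = 13/13014 ≈ 0.00099892)
1/(G - 4375) = 1/(13/13014 - 4375) = 1/(-56936237/13014) = -13014/56936237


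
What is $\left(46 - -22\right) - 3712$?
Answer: $-3644$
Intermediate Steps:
$\left(46 - -22\right) - 3712 = \left(46 + 22\right) - 3712 = 68 - 3712 = -3644$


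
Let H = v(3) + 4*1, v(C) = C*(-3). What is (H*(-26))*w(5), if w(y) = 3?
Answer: 390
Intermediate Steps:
v(C) = -3*C
H = -5 (H = -3*3 + 4*1 = -9 + 4 = -5)
(H*(-26))*w(5) = -5*(-26)*3 = 130*3 = 390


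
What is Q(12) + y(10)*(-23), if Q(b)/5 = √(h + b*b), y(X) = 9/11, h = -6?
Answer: -207/11 + 5*√138 ≈ 39.919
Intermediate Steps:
y(X) = 9/11 (y(X) = 9*(1/11) = 9/11)
Q(b) = 5*√(-6 + b²) (Q(b) = 5*√(-6 + b*b) = 5*√(-6 + b²))
Q(12) + y(10)*(-23) = 5*√(-6 + 12²) + (9/11)*(-23) = 5*√(-6 + 144) - 207/11 = 5*√138 - 207/11 = -207/11 + 5*√138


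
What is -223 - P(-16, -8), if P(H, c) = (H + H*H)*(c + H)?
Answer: 5537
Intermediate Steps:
P(H, c) = (H + c)*(H + H²) (P(H, c) = (H + H²)*(H + c) = (H + c)*(H + H²))
-223 - P(-16, -8) = -223 - (-16)*(-16 - 8 + (-16)² - 16*(-8)) = -223 - (-16)*(-16 - 8 + 256 + 128) = -223 - (-16)*360 = -223 - 1*(-5760) = -223 + 5760 = 5537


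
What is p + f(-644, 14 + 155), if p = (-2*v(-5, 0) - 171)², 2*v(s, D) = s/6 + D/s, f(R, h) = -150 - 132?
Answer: 1032289/36 ≈ 28675.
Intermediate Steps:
f(R, h) = -282
v(s, D) = s/12 + D/(2*s) (v(s, D) = (s/6 + D/s)/2 = s/12 + D/(2*s))
p = 1042441/36 (p = (-2*((1/12)*(-5) + (½)*0/(-5)) - 171)² = (-2*(-5/12 + (½)*0*(-⅕)) - 171)² = (-2*(-5/12 + 0) - 171)² = (-2*(-5/12) - 171)² = (⅚ - 171)² = (-1021/6)² = 1042441/36 ≈ 28957.)
p + f(-644, 14 + 155) = 1042441/36 - 282 = 1032289/36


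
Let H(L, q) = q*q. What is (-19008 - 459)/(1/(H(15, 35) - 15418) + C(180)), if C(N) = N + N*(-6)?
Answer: 276295131/12773701 ≈ 21.630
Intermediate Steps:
H(L, q) = q²
C(N) = -5*N (C(N) = N - 6*N = -5*N)
(-19008 - 459)/(1/(H(15, 35) - 15418) + C(180)) = (-19008 - 459)/(1/(35² - 15418) - 5*180) = -19467/(1/(1225 - 15418) - 900) = -19467/(1/(-14193) - 900) = -19467/(-1/14193 - 900) = -19467/(-12773701/14193) = -19467*(-14193/12773701) = 276295131/12773701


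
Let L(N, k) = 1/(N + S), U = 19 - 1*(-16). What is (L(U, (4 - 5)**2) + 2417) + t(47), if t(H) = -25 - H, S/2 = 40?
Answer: 269676/115 ≈ 2345.0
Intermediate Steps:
S = 80 (S = 2*40 = 80)
U = 35 (U = 19 + 16 = 35)
L(N, k) = 1/(80 + N) (L(N, k) = 1/(N + 80) = 1/(80 + N))
(L(U, (4 - 5)**2) + 2417) + t(47) = (1/(80 + 35) + 2417) + (-25 - 1*47) = (1/115 + 2417) + (-25 - 47) = (1/115 + 2417) - 72 = 277956/115 - 72 = 269676/115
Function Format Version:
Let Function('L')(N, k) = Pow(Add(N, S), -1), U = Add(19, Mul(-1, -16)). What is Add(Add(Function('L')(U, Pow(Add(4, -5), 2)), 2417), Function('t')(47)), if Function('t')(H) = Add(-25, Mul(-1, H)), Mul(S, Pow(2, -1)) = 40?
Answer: Rational(269676, 115) ≈ 2345.0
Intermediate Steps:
S = 80 (S = Mul(2, 40) = 80)
U = 35 (U = Add(19, 16) = 35)
Function('L')(N, k) = Pow(Add(80, N), -1) (Function('L')(N, k) = Pow(Add(N, 80), -1) = Pow(Add(80, N), -1))
Add(Add(Function('L')(U, Pow(Add(4, -5), 2)), 2417), Function('t')(47)) = Add(Add(Pow(Add(80, 35), -1), 2417), Add(-25, Mul(-1, 47))) = Add(Add(Pow(115, -1), 2417), Add(-25, -47)) = Add(Add(Rational(1, 115), 2417), -72) = Add(Rational(277956, 115), -72) = Rational(269676, 115)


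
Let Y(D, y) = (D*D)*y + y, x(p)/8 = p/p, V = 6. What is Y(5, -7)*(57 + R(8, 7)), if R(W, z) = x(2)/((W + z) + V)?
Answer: -31330/3 ≈ -10443.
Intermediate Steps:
x(p) = 8 (x(p) = 8*(p/p) = 8*1 = 8)
Y(D, y) = y + y*D² (Y(D, y) = D²*y + y = y*D² + y = y + y*D²)
R(W, z) = 8/(6 + W + z) (R(W, z) = 8/((W + z) + 6) = 8/(6 + W + z))
Y(5, -7)*(57 + R(8, 7)) = (-7*(1 + 5²))*(57 + 8/(6 + 8 + 7)) = (-7*(1 + 25))*(57 + 8/21) = (-7*26)*(57 + 8*(1/21)) = -182*(57 + 8/21) = -182*1205/21 = -31330/3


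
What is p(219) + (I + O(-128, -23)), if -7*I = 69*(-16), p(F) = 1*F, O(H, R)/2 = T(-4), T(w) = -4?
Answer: 2581/7 ≈ 368.71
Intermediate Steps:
O(H, R) = -8 (O(H, R) = 2*(-4) = -8)
p(F) = F
I = 1104/7 (I = -69*(-16)/7 = -⅐*(-1104) = 1104/7 ≈ 157.71)
p(219) + (I + O(-128, -23)) = 219 + (1104/7 - 8) = 219 + 1048/7 = 2581/7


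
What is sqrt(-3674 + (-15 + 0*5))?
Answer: I*sqrt(3689) ≈ 60.737*I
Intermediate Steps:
sqrt(-3674 + (-15 + 0*5)) = sqrt(-3674 + (-15 + 0)) = sqrt(-3674 - 15) = sqrt(-3689) = I*sqrt(3689)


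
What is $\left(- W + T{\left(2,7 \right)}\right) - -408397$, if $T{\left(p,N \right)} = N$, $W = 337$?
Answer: $408067$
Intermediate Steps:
$\left(- W + T{\left(2,7 \right)}\right) - -408397 = \left(\left(-1\right) 337 + 7\right) - -408397 = \left(-337 + 7\right) + 408397 = -330 + 408397 = 408067$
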